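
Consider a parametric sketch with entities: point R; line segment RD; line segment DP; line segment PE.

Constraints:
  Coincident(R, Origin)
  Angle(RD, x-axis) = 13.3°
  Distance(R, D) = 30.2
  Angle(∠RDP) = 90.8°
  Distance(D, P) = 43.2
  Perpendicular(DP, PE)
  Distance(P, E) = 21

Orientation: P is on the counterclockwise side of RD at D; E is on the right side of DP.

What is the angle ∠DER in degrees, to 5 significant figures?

23.643°

∠RDP = 90.8°, so DP runs at 13.3° + (180° − 90.8°) = 102.50° from the x-axis; with |DP| = 43.2, P = D + 43.2·(cos 102.50°, sin 102.50°) = (20.040, 49.123). DP is perpendicular to PE; with |PE| = 21.0 on the right of DP, E = P + 21.0·(0.97630, 0.21644) = (40.542, 53.669). Then cos ∠DER = ED·ER / (|ED||ER|), giving 23.643°.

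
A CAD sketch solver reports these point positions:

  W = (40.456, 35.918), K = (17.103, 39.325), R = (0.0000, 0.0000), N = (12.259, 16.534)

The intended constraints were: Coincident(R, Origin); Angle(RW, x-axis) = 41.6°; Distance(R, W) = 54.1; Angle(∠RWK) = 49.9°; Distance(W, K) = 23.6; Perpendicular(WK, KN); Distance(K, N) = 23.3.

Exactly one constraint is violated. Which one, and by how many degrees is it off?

Perpendicular(WK, KN) — off by 3.70°.

R = (0.00, 0.00) ✓; RW at 41.60° ✓; |RW| = 54.10 ✓; ∠RWK = 49.90° ✓; |WK| = 23.60 ✓; ∠(WK, KN) = 86.30° ✗; |KN| = 23.30 ✓.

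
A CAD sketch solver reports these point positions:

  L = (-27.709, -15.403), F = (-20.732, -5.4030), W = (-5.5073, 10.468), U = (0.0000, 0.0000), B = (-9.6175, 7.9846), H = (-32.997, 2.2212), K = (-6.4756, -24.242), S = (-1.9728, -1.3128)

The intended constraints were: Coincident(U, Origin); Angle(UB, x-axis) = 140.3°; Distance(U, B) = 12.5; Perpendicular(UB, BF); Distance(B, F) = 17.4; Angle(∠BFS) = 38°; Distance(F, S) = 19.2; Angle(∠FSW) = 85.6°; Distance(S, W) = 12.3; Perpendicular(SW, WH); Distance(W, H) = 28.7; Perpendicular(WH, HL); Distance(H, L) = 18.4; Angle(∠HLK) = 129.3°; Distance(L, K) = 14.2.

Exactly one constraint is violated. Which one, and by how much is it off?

Distance(L, K) = 14.2 — off by 8.80.

U = (0.00, 0.00) ✓; UB at 140.3° ✓; |UB| = 12.50 ✓; ∠(UB, BF) = 90.00° ✓; |BF| = 17.40 ✓; ∠BFS = 38.00° ✓; |FS| = 19.20 ✓; ∠FSW = 85.60° ✓; |SW| = 12.30 ✓; ∠(SW, WH) = 90.00° ✓; |WH| = 28.70 ✓; ∠(WH, HL) = 90.00° ✓; |HL| = 18.40 ✓; ∠HLK = 129.3° ✓; |LK| = 23.00 ✗.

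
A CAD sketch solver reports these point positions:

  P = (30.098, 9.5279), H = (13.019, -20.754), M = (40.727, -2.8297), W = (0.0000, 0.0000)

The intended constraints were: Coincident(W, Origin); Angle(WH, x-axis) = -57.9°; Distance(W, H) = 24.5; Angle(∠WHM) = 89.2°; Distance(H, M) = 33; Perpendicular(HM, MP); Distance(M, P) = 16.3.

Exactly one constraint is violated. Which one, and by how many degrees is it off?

Perpendicular(HM, MP) — off by 7.80°.

W = (0.00, 0.00) ✓; WH at -57.90° ✓; |WH| = 24.50 ✓; ∠WHM = 89.20° ✓; |HM| = 33.00 ✓; ∠(HM, MP) = 97.80° ✗; |MP| = 16.30 ✓.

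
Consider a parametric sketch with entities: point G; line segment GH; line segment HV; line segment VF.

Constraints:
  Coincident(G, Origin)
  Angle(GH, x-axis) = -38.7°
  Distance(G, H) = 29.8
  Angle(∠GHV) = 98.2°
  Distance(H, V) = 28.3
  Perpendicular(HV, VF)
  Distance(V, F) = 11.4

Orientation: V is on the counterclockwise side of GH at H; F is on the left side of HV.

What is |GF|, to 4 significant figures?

37.24

∠GHV = 98.2°, so HV runs at -38.7° + (180° − 98.2°) = 43.10° from the x-axis; with |HV| = 28.3, V = H + 28.3·(cos 43.10°, sin 43.10°) = (43.92, 0.7044). HV is perpendicular to VF; with |VF| = 11.4 on the left of HV, F = V + 11.4·(-0.6833, 0.7302) = (36.13, 9.028). Then |GF| = |F − G| = 37.24.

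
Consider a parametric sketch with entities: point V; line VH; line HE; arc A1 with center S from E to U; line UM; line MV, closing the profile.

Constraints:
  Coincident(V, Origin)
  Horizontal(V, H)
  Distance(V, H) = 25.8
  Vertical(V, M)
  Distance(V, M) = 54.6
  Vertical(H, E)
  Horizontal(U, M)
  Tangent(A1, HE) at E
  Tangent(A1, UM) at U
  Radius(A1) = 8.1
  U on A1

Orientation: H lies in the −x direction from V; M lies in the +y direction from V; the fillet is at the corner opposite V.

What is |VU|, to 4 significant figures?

57.40

V is at the origin; VH is horizontal with |VH| = 25.8 and H on the −x side, so H = (-25.80, 0.000). VM is vertical with |VM| = 54.6 and M on the +y side, so M = (0.000, 54.60). The virtual corner opposite V is at (-25.80, 54.60). A1 meets HE tangentially, so SE is at right angles to HE and A1 meets UM tangentially, so SU is at right angles to UM, with radius 8.1, so the center S sits 8.1 in from both sides at S = (-17.70, 46.50). That places the tangent points at E = (-25.80, 46.50) on HE and U = (-17.70, 54.60) on UM. Then |VU| = |U − V| = 57.40.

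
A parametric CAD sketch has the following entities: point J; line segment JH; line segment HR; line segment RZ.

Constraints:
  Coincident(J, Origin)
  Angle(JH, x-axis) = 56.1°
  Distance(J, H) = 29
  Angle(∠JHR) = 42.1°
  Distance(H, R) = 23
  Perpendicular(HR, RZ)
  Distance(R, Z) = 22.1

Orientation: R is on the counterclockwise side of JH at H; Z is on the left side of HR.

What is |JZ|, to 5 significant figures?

3.0433

∠JHR = 42.1°, so HR runs at 56.1° + (180° − 42.1°) = 194.00° from the x-axis; with |HR| = 23.0, R = H + 23.0·(cos 194.00°, sin 194.00°) = (-6.1422, 18.506). HR is perpendicular to RZ; with |RZ| = 22.1 on the left of HR, Z = R + 22.1·(0.24192, -0.97030) = (-0.79572, -2.9374). Then |JZ| = |Z − J| = 3.0433.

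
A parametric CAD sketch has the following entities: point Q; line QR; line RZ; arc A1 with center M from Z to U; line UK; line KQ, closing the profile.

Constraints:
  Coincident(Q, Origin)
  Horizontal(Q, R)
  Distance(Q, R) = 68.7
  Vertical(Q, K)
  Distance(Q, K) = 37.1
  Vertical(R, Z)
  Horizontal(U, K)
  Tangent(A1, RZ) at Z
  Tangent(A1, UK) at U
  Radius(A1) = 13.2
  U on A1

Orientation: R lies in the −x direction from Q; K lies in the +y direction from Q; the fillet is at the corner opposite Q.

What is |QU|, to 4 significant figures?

66.76

Q is at the origin; Q and R share the same y with |QR| = 68.7 and R on the −x side, so R = (-68.70, 0.000). QK is vertical with |QK| = 37.1 and K on the +y side, so K = (0.000, 37.10). The virtual corner opposite Q is at (-68.70, 37.10). Tangency of A1 to RZ means the radius MZ is perpendicular to RZ and since A1 is tangent to UK there, MU ⟂ UK, with radius 13.2, so the center M sits 13.2 in from both sides at M = (-55.50, 23.90). That places the tangent points at Z = (-68.70, 23.90) on RZ and U = (-55.50, 37.10) on UK. Then |QU| = |U − Q| = 66.76.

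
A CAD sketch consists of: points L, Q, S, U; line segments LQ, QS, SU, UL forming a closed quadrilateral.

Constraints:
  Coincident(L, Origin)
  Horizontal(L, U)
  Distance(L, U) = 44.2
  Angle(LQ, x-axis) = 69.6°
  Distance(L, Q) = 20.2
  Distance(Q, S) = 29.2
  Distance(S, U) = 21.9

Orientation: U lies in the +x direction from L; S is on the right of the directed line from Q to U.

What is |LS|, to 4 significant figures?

23.66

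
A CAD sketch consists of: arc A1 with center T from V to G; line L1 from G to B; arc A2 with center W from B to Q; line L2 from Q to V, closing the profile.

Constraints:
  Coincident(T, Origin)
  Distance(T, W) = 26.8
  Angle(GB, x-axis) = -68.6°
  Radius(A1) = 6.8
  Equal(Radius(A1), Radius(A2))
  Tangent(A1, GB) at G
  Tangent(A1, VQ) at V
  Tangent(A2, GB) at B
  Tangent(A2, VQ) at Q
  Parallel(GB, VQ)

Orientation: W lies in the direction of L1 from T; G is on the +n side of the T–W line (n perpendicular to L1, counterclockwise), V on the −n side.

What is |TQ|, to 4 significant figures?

27.65

Tangency of A1 to both parallel lines with radius 6.8 puts G and V at T ± 6.8·n: G = (6.331, 2.481), V = (-6.331, -2.481). Equal radii place B and Q the same way about W: B = W + 6.8·n = (16.11, -22.47), Q = W − 6.8·n = (3.448, -27.43). Then |TQ| = |Q − T| = 27.65.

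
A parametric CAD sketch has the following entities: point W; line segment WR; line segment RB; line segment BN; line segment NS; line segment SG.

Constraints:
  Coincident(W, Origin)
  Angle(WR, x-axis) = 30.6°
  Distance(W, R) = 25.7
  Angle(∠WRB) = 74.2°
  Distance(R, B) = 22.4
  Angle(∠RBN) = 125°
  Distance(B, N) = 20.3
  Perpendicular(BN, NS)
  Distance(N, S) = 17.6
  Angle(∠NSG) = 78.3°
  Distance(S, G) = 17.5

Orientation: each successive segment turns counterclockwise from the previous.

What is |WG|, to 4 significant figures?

15.19

W is at the origin; WR runs at 30.6° with length 25.7, so R = (22.12, 13.08). ∠WRB = 74.2° gives RB at 136.4° from the x-axis; with |RB| = 22.4, B = (5.900, 28.53). ∠RBN = 125.0° gives BN at -168.6° from the x-axis; with |BN| = 20.3, N = (-14.00, 24.52). The perpendicularity gives NS at right angles to BN, so NS runs at -78.60°; with |NS| = 17.6, S = (-10.52, 7.265). ∠NSG = 78.3° gives SG at 23.10° from the x-axis; with |SG| = 17.5, G = (5.576, 14.13). Then |WG| = |G − W| = 15.19.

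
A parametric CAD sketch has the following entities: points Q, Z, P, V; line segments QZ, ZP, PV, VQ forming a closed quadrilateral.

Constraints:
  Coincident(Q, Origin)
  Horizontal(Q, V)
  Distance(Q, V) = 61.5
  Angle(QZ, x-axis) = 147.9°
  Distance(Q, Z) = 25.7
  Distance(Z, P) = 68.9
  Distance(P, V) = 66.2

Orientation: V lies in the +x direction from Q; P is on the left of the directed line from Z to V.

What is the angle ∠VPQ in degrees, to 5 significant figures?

55.448°

Q is at the origin; QV is horizontal with |QV| = 61.5 and V in +x, so V = (61.5, 0). QZ runs at 147.9° with |QZ| = 25.7, so Z = (-21.771, 13.657). P is determined by |ZP| = 68.9 and |PV| = 66.2 together: it lies at the intersection of circle(Z, 68.9) and circle(V, 66.2). With |ZV| = 84.384, the foot of the radical line on ZV is 44.353 from Z and the perpendicular offset is √(68.9² − 44.353²) = 52.726. Taking the left-of-ZV solution: P = (30.531, 58.509).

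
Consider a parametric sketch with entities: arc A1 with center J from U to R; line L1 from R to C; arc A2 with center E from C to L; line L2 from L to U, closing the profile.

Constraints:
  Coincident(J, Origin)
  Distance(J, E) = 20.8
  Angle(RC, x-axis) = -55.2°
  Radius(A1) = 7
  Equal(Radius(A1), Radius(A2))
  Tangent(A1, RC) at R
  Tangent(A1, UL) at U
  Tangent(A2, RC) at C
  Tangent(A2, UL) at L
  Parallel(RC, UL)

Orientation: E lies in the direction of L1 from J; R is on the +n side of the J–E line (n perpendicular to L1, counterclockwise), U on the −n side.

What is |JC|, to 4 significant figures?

21.95

The slot axis is L1's direction at -55.2°, so u = (cos -55.2°, sin -55.2°) = (0.5707, -0.8211) and n = (−sin -55.2°, cos -55.2°) = (0.8211, 0.5707). J is at the origin and E lies 20.8 along u from J, so E = 20.8·u = (11.87, -17.08). Tangency of A1 to both parallel lines with radius 7.0 puts R and U at J ± 7.0·n: R = (5.748, 3.995), U = (-5.748, -3.995). Equal radii place C and L the same way about E: C = E + 7.0·n = (17.62, -13.08), L = E − 7.0·n = (6.123, -21.07). Then |JC| = |C − J| = 21.95.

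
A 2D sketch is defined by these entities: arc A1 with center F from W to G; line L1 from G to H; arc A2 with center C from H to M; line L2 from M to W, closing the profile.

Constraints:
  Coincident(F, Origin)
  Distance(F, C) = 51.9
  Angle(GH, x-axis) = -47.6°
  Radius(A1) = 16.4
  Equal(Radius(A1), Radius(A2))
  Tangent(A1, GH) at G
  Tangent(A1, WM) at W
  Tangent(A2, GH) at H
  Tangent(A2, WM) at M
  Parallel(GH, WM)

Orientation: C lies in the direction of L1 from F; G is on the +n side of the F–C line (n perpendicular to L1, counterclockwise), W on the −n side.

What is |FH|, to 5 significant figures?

54.429

The slot axis is L1's direction at -47.6°, so u = (cos -47.6°, sin -47.6°) = (0.67430, -0.73846) and n = (−sin -47.6°, cos -47.6°) = (0.73846, 0.67430). F is at the origin and C lies 51.9 along u from F, so C = 51.9·u = (34.996, -38.326). Tangency of A1 to both parallel lines with radius 16.4 puts G and W at F ± 16.4·n: G = (12.111, 11.059), W = (-12.111, -11.059). Equal radii place H and M the same way about C: H = C + 16.4·n = (47.107, -27.267), M = C − 16.4·n = (22.886, -49.384). Then |FH| = |H − F| = 54.429.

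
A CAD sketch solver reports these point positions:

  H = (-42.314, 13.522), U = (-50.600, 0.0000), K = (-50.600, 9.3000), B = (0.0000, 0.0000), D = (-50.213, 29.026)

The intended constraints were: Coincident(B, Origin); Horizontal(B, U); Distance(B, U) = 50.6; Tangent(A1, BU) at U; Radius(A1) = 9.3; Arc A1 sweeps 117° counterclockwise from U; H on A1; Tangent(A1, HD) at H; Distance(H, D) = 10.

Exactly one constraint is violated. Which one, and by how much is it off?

Distance(H, D) = 10 — off by 7.40.

B = (0.00, 0.00) ✓; B.y = 0.00, U.y = 0.00 ✓; |BU| = 50.60 ✓; ∠(KU, UB) = 90.00° ✓; |KU| = 9.300 ✓; bearing(K→H) − bearing(K→U) = 117.0° ✓; |KH| = 9.300 ✓; ∠(KH, HD) = 90.00° ✓; |HD| = 17.40 ✗.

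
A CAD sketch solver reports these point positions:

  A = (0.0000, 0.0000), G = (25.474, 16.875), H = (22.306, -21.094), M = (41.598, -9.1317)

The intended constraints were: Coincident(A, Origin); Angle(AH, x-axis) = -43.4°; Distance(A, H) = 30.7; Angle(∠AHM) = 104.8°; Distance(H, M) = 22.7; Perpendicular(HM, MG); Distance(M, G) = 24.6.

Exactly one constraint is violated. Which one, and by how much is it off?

Distance(M, G) = 24.6 — off by 6.00.

A = (0.00, 0.00) ✓; AH at -43.40° ✓; |AH| = 30.70 ✓; ∠AHM = 104.8° ✓; |HM| = 22.70 ✓; ∠(HM, MG) = 90.00° ✓; |MG| = 30.60 ✗.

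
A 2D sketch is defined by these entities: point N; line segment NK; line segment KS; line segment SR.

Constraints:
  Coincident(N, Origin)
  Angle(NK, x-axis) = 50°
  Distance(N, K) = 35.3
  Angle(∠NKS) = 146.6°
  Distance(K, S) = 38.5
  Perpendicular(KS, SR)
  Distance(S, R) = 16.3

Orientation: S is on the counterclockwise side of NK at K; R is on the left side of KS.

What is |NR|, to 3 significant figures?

68.0

N is at the origin; NK runs at 50.0° with length 35.3, so K = 35.3·(cos 50.0°, sin 50.0°) = (22.7, 27.0). ∠NKS = 146.6°, so KS runs at 50.0° + (180° − 146.6°) = 83.4° from the x-axis; with |KS| = 38.5, S = K + 38.5·(cos 83.4°, sin 83.4°) = (27.1, 65.3). KS is perpendicular to SR; with |SR| = 16.3 on the left of KS, R = S + 16.3·(-0.993, 0.115) = (10.9, 67.2). Then |NR| = |R − N| = 68.0.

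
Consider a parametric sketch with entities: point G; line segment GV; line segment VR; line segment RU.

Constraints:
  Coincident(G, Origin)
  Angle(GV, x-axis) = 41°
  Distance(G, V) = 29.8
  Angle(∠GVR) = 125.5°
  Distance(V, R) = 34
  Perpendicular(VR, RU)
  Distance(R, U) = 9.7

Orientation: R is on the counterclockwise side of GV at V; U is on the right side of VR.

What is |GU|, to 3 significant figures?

61.5

G is at the origin; GV runs at 41.0° with length 29.8, so V = 29.8·(cos 41.0°, sin 41.0°) = (22.5, 19.6). ∠GVR = 125.5°, so VR runs at 41.0° + (180° − 125.5°) = 95.5° from the x-axis; with |VR| = 34.0, R = V + 34.0·(cos 95.5°, sin 95.5°) = (19.2, 53.4). VR is perpendicular to RU; with |RU| = 9.7 on the right of VR, U = R + 9.7·(0.995, 0.0958) = (28.9, 54.3). Then |GU| = |U − G| = 61.5.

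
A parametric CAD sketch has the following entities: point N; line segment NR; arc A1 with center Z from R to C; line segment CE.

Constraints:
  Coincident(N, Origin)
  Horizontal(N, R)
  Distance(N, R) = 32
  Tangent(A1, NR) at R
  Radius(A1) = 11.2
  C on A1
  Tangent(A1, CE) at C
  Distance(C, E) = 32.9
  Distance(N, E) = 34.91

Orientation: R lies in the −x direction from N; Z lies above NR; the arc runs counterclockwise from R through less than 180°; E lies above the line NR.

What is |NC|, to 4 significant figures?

22.96

Checks: N = (0.00, 0.00) ✓; |ZC| = 11.20 ✓; ∠(ZC, CE) = 90.00° ✓; |CE| = 32.90 ✓; |NE| = 34.91 ✓.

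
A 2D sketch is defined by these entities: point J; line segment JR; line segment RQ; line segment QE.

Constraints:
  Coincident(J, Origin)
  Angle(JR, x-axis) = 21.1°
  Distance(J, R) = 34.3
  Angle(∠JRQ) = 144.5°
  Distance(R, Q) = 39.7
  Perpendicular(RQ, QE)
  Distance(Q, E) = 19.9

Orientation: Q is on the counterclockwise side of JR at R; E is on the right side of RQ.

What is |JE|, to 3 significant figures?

78.5

J is at the origin; JR runs at 21.1° with length 34.3, so R = 34.3·(cos 21.1°, sin 21.1°) = (32.0, 12.3). ∠JRQ = 144.5°, so RQ runs at 21.1° + (180° − 144.5°) = 56.6° from the x-axis; with |RQ| = 39.7, Q = R + 39.7·(cos 56.6°, sin 56.6°) = (53.9, 45.5). The perpendicularity gives QE at right angles to RQ; with |QE| = 19.9 on the right of RQ, E = Q + 19.9·(0.835, -0.550) = (70.5, 34.5). Then |JE| = |E − J| = 78.5.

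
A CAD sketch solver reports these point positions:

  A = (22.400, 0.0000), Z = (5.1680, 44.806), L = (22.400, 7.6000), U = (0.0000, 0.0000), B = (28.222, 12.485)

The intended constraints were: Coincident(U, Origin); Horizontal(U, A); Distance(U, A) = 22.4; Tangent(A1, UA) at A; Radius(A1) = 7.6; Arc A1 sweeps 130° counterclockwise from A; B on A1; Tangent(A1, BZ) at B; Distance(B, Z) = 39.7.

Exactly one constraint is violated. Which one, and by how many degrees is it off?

Tangent(A1, BZ) at B — off by 4.50°.

U = (0.00, 0.00) ✓; U.y = 0.00, A.y = 0.00 ✓; |UA| = 22.40 ✓; ∠(LA, AU) = 90.00° ✓; |LA| = 7.600 ✓; bearing(L→B) − bearing(L→A) = 130.0° ✓; |LB| = 7.600 ✓; ∠(LB, BZ) = 94.50° ✗; |BZ| = 39.70 ✓.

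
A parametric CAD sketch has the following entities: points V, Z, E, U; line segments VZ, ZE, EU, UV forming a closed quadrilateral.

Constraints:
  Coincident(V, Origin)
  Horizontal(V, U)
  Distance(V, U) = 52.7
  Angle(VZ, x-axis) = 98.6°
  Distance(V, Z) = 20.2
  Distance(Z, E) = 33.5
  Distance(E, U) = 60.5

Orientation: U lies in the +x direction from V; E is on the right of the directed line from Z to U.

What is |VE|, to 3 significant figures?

14.8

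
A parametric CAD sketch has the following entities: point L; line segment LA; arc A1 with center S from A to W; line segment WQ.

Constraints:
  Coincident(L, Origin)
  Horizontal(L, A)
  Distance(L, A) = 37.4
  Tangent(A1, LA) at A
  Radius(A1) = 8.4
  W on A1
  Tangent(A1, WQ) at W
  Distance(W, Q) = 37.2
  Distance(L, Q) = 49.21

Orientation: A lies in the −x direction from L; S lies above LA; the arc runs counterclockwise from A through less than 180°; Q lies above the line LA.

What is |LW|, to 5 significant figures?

29.945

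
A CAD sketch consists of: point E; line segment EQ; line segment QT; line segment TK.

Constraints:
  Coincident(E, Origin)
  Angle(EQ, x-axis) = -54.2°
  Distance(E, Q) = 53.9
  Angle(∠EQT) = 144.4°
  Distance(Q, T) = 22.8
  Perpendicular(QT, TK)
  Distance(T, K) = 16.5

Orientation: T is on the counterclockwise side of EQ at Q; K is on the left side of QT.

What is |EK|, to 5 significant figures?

68.267

E is at the origin; EQ runs at -54.2° with length 53.9, so Q = 53.9·(cos -54.2°, sin -54.2°) = (31.529, -43.716). ∠EQT = 144.4°, so QT runs at -54.2° + (180° − 144.4°) = -18.600° from the x-axis; with |QT| = 22.8, T = Q + 22.8·(cos -18.600°, sin -18.600°) = (53.138, -50.989). QT is perpendicular to TK; with |TK| = 16.5 on the left of QT, K = T + 16.5·(0.31896, 0.94777) = (58.401, -35.350). Then |EK| = |K − E| = 68.267.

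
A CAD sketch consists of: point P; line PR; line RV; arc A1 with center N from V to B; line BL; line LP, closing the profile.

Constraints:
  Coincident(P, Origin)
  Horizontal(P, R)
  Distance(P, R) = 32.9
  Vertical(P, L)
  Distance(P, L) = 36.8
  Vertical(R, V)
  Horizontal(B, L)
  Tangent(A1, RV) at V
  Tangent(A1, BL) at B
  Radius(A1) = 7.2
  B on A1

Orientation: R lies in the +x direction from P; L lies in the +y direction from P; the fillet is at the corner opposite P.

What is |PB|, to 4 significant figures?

44.89

P is at the origin; PR is horizontal with |PR| = 32.9 and R on the +x side, so R = (32.90, 0.000). P and L share the same x with |PL| = 36.8 and L on the +y side, so L = (0.000, 36.80). The virtual corner opposite P is at (32.90, 36.80). A1 meets RV tangentially, so NV is at right angles to RV and the tangent condition forces NB to be normal to BL, with radius 7.2, so the center N sits 7.2 in from both sides at N = (25.70, 29.60). That places the tangent points at V = (32.90, 29.60) on RV and B = (25.70, 36.80) on BL. Then |PB| = |B − P| = 44.89.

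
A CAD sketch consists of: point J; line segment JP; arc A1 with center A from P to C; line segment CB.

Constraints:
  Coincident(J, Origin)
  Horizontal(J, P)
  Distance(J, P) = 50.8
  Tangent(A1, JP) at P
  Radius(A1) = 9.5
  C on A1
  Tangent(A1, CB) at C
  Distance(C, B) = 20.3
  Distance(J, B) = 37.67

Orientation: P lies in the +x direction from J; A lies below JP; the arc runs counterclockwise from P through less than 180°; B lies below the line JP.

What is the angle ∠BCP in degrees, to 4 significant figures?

152.4°

J is at the origin; J and P share the same y with |JP| = 50.8 and P on the +x side, so P = (50.80, 0.000). A1 meets JP tangentially, so AP is at right angles to JP, so A = P + (0, -9.5) = (50.80, -9.500). Since AC ⟂ CB (tangency), |AB| = √(9.5² + 20.3²) = 22.41 regardless of where C sits on A1. So B lies on both circle(J, 37.67) and circle(A, 22.41); the below-JP intersection is B = (31.43, -20.77). C is the foot of the tangent from B: C = (42.99, -4.087).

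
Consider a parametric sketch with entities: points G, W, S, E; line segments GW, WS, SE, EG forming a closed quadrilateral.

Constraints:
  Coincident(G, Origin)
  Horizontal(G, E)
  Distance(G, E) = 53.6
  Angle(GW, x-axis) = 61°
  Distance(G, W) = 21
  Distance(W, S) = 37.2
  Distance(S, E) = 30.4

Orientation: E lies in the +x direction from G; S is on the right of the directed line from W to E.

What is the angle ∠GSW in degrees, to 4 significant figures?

34.37°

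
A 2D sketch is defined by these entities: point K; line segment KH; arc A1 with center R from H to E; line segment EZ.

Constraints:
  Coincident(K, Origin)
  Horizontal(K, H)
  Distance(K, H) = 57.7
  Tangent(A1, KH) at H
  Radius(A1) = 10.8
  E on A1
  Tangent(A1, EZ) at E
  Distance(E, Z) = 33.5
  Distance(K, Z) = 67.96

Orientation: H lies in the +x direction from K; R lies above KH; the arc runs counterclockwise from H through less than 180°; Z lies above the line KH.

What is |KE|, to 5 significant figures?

69.014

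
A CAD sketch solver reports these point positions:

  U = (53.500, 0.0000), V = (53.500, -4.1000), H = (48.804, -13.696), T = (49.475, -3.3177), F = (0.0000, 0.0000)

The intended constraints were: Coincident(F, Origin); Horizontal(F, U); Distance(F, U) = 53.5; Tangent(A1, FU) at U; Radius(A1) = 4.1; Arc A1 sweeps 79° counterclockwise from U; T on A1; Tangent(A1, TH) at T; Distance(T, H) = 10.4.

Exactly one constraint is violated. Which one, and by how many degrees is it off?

Tangent(A1, TH) at T — off by 7.30°.

F = (0.00, 0.00) ✓; F.y = 0.00, U.y = 0.00 ✓; |FU| = 53.50 ✓; ∠(VU, UF) = 90.00° ✓; |VU| = 4.100 ✓; bearing(V→T) − bearing(V→U) = 79.00° ✓; |VT| = 4.100 ✓; ∠(VT, TH) = 82.70° ✗; |TH| = 10.40 ✓.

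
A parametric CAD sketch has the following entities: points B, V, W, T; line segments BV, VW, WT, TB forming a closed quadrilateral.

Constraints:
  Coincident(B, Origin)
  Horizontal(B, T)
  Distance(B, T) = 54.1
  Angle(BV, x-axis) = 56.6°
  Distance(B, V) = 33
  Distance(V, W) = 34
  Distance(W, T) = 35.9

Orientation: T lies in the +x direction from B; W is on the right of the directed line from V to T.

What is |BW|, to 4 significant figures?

19.86

Checks: |VW| = 34.00 ✓; |WT| = 35.90 ✓.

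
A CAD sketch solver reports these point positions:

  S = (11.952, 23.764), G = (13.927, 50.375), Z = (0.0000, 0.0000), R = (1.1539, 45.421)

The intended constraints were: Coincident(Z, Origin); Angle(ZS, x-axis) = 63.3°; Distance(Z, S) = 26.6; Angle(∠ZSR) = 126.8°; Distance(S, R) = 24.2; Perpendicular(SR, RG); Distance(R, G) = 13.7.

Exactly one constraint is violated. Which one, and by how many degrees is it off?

Perpendicular(SR, RG) — off by 5.30°.

Z = (0.00, 0.00) ✓; ZS at 63.30° ✓; |ZS| = 26.60 ✓; ∠ZSR = 126.8° ✓; |SR| = 24.20 ✓; ∠(SR, RG) = 95.30° ✗; |RG| = 13.70 ✓.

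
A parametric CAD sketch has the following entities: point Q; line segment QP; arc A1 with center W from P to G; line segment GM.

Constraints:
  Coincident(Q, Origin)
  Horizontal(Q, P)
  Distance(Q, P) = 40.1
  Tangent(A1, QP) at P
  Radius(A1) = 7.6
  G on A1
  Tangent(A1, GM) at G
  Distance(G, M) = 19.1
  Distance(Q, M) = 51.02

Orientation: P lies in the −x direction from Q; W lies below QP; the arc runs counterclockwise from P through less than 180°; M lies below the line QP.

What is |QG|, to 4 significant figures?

48.40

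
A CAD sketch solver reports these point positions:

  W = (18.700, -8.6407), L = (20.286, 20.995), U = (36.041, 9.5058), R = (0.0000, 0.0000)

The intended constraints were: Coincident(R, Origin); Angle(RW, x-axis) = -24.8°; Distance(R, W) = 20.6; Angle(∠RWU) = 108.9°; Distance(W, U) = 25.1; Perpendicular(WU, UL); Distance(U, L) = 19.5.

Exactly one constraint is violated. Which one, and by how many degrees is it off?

Perpendicular(WU, UL) — off by 7.60°.

R = (0.00, 0.00) ✓; RW at -24.80° ✓; |RW| = 20.60 ✓; ∠RWU = 108.9° ✓; |WU| = 25.10 ✓; ∠(WU, UL) = 97.60° ✗; |UL| = 19.50 ✓.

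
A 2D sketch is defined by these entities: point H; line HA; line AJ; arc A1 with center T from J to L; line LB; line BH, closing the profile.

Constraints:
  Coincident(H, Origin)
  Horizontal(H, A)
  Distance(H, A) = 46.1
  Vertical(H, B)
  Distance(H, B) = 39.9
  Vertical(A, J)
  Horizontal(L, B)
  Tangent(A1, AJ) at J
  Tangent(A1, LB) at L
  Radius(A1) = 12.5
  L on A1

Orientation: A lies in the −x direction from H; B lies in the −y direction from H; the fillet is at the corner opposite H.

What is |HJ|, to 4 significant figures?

53.63

H is at the origin; H and A share the same y with |HA| = 46.1 and A on the −x side, so A = (-46.10, 0.000). HB is vertical with |HB| = 39.9 and B on the −y side, so B = (0.000, -39.90). The virtual corner opposite H is at (-46.10, -39.90). Tangency of A1 to AJ means the radius TJ is perpendicular to AJ and since A1 is tangent to LB there, TL ⟂ LB, with radius 12.5, so the center T sits 12.5 in from both sides at T = (-33.60, -27.40). That places the tangent points at J = (-46.10, -27.40) on AJ and L = (-33.60, -39.90) on LB. Then |HJ| = |J − H| = 53.63.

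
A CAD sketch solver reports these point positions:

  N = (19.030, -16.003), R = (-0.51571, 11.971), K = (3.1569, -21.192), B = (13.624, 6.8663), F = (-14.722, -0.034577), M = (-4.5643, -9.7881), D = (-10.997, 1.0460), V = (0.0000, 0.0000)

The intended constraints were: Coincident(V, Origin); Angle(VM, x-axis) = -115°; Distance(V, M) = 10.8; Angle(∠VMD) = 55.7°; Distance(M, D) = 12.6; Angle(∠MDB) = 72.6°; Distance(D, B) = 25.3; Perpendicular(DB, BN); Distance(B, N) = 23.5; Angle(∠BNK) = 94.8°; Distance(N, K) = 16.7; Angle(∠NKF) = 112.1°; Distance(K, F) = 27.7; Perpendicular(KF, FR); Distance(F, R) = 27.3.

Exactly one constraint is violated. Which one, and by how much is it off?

Distance(F, R) = 27.3 — off by 8.70.

V = (0.00, 0.00) ✓; VM at -115.0° ✓; |VM| = 10.80 ✓; ∠VMD = 55.70° ✓; |MD| = 12.60 ✓; ∠MDB = 72.60° ✓; |DB| = 25.30 ✓; ∠(DB, BN) = 90.00° ✓; |BN| = 23.50 ✓; ∠BNK = 94.80° ✓; |NK| = 16.70 ✓; ∠NKF = 112.1° ✓; |KF| = 27.70 ✓; ∠(KF, FR) = 90.00° ✓; |FR| = 18.60 ✗.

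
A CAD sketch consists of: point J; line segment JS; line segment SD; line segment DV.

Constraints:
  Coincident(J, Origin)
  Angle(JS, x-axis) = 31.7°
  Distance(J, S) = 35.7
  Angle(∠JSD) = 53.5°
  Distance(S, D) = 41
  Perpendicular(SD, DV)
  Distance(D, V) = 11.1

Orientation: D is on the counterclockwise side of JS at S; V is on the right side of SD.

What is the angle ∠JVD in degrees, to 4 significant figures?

26.41°

J is at the origin; JS runs at 31.7° with length 35.7, so S = 35.7·(cos 31.7°, sin 31.7°) = (30.37, 18.76). ∠JSD = 53.5°, so SD runs at 31.7° + (180° − 53.5°) = 158.2° from the x-axis; with |SD| = 41.0, D = S + 41.0·(cos 158.2°, sin 158.2°) = (-7.694, 33.99). SD is perpendicular to DV; with |DV| = 11.1 on the right of SD, V = D + 11.1·(0.3714, 0.9285) = (-3.572, 44.29). Then cos ∠JVD = VJ·VD / (|VJ||VD|), giving 26.41°.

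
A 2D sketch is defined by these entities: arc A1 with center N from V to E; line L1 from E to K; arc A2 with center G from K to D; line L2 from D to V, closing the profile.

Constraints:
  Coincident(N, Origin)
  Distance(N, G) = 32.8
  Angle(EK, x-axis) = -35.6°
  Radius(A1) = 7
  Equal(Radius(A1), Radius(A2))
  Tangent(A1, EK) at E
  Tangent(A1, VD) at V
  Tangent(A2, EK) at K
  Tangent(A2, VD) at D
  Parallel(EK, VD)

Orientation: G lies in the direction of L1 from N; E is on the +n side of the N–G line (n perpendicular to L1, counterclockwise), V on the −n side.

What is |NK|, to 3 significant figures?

33.5

Tangency of A1 to both parallel lines with radius 7.0 puts E and V at N ± 7.0·n: E = (4.07, 5.69), V = (-4.07, -5.69). Equal radii place K and D the same way about G: K = G + 7.0·n = (30.7, -13.4), D = G − 7.0·n = (22.6, -24.8). Then |NK| = |K − N| = 33.5.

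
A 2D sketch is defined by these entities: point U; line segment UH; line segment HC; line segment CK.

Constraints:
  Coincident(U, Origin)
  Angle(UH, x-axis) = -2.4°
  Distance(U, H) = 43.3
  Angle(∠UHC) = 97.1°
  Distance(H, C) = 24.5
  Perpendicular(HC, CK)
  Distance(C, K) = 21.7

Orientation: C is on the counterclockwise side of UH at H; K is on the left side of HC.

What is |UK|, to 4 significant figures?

36.65

U is at the origin; UH runs at -2.4° with length 43.3, so H = 43.3·(cos -2.4°, sin -2.4°) = (43.26, -1.813). ∠UHC = 97.1°, so HC runs at -2.4° + (180° − 97.1°) = 80.50° from the x-axis; with |HC| = 24.5, C = H + 24.5·(cos 80.50°, sin 80.50°) = (47.31, 22.35). HC ⟂ CK; with |CK| = 21.7 on the left of HC, K = C + 21.7·(-0.9863, 0.1650) = (25.90, 25.93). Then |UK| = |K − U| = 36.65.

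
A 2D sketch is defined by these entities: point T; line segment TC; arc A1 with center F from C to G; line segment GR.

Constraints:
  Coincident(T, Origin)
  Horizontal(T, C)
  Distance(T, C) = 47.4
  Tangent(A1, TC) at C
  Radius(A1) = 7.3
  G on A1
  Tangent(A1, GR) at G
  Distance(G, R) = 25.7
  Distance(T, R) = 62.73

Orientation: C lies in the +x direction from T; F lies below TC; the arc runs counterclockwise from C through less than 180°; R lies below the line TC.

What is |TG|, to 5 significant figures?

42.351

Checks: |FC| = 7.300 ✓; |FG| = 7.300 ✓; ∠(FG, GR) = 90.00° ✓; |GR| = 25.70 ✓; |TR| = 62.73 ✓.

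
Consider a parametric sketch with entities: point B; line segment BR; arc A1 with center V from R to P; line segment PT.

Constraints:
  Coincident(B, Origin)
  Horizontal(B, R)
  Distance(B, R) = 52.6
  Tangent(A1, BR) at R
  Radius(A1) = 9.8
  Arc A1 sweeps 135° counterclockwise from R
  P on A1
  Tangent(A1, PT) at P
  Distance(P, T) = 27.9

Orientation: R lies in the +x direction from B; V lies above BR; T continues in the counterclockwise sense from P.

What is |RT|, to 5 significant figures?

38.639

B is at the origin; B and R share the same y with |BR| = 52.6 and R on the +x side, so R = (52.600, 0.0000). Since A1 is tangent to BR there, VR ⟂ BR, so V = R + (0, 9.8) = (52.600, 9.8000). On A1, R sits at bearing -90° from V; a 135° counterclockwise sweep puts P at bearing 45°, so P = V + 9.8·(cos 45°, sin 45°) = (59.530, 16.730). The tangent condition forces VP to be normal to PT, so PT runs along (−sin 45°, cos 45°); with |PT| = 27.9, T = (39.801, 36.458). Then |RT| = |T − R| = 38.639.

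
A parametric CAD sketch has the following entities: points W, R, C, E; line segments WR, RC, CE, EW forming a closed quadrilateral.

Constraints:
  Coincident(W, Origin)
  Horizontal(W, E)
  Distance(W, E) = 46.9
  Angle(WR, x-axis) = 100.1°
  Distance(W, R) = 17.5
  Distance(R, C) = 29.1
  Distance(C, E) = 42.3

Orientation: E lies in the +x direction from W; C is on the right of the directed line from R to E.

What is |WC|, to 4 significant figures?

12.01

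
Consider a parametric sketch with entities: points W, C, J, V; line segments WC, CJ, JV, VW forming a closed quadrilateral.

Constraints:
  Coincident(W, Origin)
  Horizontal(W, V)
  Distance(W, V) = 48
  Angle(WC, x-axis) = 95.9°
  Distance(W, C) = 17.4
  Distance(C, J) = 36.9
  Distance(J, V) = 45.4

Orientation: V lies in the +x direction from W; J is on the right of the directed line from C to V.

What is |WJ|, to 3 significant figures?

19.8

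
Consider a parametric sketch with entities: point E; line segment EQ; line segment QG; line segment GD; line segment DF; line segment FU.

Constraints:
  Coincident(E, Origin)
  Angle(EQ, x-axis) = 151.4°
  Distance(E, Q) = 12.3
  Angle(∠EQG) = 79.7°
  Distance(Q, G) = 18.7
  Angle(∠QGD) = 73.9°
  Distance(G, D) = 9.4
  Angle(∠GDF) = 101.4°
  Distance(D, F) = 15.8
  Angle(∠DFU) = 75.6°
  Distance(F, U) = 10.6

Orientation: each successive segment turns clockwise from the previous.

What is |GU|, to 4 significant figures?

15.06

∠GDF = 101.4° gives DF at -133.6° from the x-axis; with |DF| = 15.8, F = (-4.561, 1.299). ∠DFU = 75.6° gives FU at 122.0° from the x-axis; with |FU| = 10.6, U = (-10.18, 10.29). Then |GU| = |U − G| = 15.06.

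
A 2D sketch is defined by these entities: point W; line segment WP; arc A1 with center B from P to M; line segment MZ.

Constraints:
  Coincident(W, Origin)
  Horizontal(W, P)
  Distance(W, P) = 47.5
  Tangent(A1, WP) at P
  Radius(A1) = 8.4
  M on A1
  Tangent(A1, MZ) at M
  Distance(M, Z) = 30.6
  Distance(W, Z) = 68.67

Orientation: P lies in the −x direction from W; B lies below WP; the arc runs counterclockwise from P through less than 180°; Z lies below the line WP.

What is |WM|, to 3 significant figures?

56.5

W is at the origin; WP is horizontal with |WP| = 47.5 and P on the −x side, so P = (-47.5, 0.00). Since A1 is tangent to WP there, BP ⟂ WP, so B = P + (0, -8.4) = (-47.5, -8.40). Since BM ⟂ MZ (tangency), |BZ| = √(8.4² + 30.6²) = 31.7 regardless of where M sits on A1. So Z lies on both circle(W, 68.67) and circle(B, 31.7); the below-WP intersection is Z = (-56.7, -38.8). M is the foot of the tangent from Z: M = (-55.9, -8.19).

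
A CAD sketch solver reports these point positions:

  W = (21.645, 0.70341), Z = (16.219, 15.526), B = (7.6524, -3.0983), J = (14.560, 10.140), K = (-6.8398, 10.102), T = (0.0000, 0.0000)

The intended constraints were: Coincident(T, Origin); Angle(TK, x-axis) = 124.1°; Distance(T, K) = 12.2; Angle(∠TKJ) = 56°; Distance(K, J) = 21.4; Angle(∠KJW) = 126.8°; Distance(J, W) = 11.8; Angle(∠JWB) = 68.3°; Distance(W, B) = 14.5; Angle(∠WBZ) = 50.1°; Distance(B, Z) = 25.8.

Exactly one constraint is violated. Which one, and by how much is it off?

Distance(B, Z) = 25.8 — off by 5.30.

T = (0.00, 0.00) ✓; TK at 124.1° ✓; |TK| = 12.20 ✓; ∠TKJ = 56.00° ✓; |KJ| = 21.40 ✓; ∠KJW = 126.8° ✓; |JW| = 11.80 ✓; ∠JWB = 68.30° ✓; |WB| = 14.50 ✓; ∠WBZ = 50.10° ✓; |BZ| = 20.50 ✗.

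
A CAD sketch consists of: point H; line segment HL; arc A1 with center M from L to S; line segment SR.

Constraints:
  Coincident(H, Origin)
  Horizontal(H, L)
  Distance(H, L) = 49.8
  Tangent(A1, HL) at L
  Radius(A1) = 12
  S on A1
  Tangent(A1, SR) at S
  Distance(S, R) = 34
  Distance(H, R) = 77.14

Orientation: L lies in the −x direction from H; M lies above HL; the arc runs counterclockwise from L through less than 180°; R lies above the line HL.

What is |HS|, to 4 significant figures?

44.98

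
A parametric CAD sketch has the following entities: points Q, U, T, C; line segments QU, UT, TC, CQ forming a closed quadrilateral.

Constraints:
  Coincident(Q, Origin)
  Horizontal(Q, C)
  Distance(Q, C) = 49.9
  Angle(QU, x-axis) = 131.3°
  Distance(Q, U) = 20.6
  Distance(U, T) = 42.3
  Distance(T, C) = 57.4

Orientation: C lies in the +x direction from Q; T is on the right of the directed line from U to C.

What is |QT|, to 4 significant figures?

25.18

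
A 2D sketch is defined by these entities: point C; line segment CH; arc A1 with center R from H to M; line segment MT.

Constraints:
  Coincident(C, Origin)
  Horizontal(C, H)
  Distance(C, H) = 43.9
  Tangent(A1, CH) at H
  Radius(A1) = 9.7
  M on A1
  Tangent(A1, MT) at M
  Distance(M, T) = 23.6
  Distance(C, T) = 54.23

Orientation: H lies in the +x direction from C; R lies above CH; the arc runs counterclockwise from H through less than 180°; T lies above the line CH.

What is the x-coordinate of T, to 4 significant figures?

41.35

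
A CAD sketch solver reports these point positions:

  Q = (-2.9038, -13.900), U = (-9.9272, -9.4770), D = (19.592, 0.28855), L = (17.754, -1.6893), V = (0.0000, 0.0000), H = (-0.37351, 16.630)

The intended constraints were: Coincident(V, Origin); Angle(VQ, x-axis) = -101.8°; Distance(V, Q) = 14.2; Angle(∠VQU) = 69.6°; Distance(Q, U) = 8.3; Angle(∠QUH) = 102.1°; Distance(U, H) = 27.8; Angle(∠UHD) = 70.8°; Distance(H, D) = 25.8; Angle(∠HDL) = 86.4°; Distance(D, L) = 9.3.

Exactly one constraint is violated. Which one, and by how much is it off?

Distance(D, L) = 9.3 — off by 6.60.

V = (0.00, 0.00) ✓; VQ at -101.8° ✓; |VQ| = 14.20 ✓; ∠VQU = 69.60° ✓; |QU| = 8.300 ✓; ∠QUH = 102.1° ✓; |UH| = 27.80 ✓; ∠UHD = 70.80° ✓; |HD| = 25.80 ✓; ∠HDL = 86.40° ✓; |DL| = 2.700 ✗.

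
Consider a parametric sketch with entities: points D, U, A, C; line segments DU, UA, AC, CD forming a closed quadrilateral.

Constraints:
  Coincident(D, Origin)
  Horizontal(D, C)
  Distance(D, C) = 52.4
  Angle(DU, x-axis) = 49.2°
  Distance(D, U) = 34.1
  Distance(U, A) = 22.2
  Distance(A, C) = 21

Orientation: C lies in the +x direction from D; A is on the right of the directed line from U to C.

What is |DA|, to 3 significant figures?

32.8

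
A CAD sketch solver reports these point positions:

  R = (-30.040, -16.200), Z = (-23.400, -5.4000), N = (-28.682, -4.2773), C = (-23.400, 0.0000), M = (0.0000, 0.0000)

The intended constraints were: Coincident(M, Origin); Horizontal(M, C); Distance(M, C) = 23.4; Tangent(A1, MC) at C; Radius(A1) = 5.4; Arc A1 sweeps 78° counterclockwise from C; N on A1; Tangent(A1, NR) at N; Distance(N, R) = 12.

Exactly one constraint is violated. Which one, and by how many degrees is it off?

Tangent(A1, NR) at N — off by 5.50°.

M = (0.00, 0.00) ✓; M.y = 0.00, C.y = 0.00 ✓; |MC| = 23.40 ✓; ∠(ZC, CM) = 90.00° ✓; |ZC| = 5.400 ✓; bearing(Z→N) − bearing(Z→C) = 78.00° ✓; |ZN| = 5.400 ✓; ∠(ZN, NR) = 84.50° ✗; |NR| = 12.00 ✓.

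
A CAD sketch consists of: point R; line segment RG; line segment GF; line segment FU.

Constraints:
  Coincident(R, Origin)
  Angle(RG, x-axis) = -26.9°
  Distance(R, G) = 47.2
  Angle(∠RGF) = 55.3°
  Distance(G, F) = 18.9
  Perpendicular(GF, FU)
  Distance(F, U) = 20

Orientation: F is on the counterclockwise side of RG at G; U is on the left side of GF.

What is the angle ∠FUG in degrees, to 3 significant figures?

43.4°

R is at the origin; RG runs at -26.9° with length 47.2, so G = 47.2·(cos -26.9°, sin -26.9°) = (42.1, -21.4). ∠RGF = 55.3°, so GF runs at -26.9° + (180° − 55.3°) = 97.8° from the x-axis; with |GF| = 18.9, F = G + 18.9·(cos 97.8°, sin 97.8°) = (39.5, -2.63). GF ⟂ FU; with |FU| = 20.0 on the left of GF, U = F + 20.0·(-0.991, -0.136) = (19.7, -5.34). Then cos ∠FUG = UF·UG / (|UF||UG|), giving 43.4°.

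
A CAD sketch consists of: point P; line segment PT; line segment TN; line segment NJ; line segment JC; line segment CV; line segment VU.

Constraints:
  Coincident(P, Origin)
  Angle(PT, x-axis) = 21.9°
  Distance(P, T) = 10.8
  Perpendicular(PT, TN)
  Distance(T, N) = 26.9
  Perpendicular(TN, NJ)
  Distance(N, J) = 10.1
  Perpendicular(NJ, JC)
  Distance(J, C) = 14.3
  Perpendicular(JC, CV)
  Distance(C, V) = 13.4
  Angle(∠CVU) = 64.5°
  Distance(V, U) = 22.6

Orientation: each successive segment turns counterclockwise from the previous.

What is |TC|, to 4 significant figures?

16.15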